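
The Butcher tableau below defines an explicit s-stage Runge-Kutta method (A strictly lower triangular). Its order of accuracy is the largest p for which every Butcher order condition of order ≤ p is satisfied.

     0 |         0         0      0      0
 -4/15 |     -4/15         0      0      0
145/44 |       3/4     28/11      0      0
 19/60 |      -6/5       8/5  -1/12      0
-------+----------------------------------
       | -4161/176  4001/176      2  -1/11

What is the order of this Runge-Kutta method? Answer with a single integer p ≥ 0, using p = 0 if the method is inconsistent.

b = (-4161/176, 4001/176, 2, -1/11)
c = (0, -4/15, 145/44, 19/60)
Ac = (0, 0, -112/165, -9257/13200)
Σ b_i: (-4161/176)·1 + 4001/176·1 + 2·1 + (-1/11)·1 = 1 ✓
b·c: 4001/176·(-4/15) + 2·145/44 + (-1/11)·19/60 = 1/2 ✓
b·c²: 4001/176·16/225 + 2·21025/1936 + (-1/11)·361/3600 = 2032291/87120 ≠ 1/3 ⇒ order 2.
b·Ac: 2·(-112/165) + (-1/11)·(-9257/13200) = -62621/48400 ≠ 1/6

2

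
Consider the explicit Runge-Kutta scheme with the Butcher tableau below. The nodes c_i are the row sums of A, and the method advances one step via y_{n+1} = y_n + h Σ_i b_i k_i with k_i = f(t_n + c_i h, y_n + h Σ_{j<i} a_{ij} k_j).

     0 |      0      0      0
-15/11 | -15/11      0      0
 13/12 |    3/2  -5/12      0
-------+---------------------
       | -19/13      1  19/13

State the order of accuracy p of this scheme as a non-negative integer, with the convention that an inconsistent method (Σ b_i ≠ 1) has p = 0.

b = (-19/13, 1, 19/13)
c = (0, -15/11, 13/12)
Ac = (0, 0, 25/44)
Σ b_i: (-19/13)·1 + 1·1 + 19/13·1 = 1 ✓
b·c: 1·(-15/11) + 19/13·13/12 = 29/132 ≠ 1/2 ⇒ order 1.

1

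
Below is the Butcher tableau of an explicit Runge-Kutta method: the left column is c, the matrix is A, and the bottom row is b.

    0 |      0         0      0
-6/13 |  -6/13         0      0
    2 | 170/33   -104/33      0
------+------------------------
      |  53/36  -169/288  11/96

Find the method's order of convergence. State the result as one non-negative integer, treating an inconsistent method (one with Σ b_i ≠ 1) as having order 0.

b = (53/36, -169/288, 11/96)
c = (0, -6/13, 2)
Ac = (0, 0, 16/11)
Σ b_i: 53/36·1 + (-169/288)·1 + 11/96·1 = 1 ✓
b·c: (-169/288)·(-6/13) + 11/96·2 = 1/2 ✓
b·c²: (-169/288)·36/169 + 11/96·4 = 1/3 ✓
b·Ac: 11/96·16/11 = 1/6 ✓; 3 stages ⇒ order 3.

3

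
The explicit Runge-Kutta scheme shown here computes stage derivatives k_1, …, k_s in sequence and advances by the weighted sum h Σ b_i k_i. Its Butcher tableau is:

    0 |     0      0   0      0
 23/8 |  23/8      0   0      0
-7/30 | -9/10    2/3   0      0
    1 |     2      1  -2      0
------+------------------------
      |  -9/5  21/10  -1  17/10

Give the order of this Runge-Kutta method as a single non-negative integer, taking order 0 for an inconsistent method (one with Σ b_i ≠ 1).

b = (-9/5, 21/10, -1, 17/10)
c = (0, 23/8, -7/30, 1)
Ac = (0, 0, 23/12, 401/120)
Σ b_i: (-9/5)·1 + 21/10·1 + (-1)·1 + 17/10·1 = 1 ✓
b·c: 21/10·23/8 + (-1)·(-7/30) + 17/10·1 = 1913/240 ≠ 1/2 ⇒ order 1.

1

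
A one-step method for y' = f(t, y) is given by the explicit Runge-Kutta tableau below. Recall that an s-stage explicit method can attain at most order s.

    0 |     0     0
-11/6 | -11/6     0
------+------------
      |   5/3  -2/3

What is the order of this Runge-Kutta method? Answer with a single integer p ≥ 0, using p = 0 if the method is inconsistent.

1

b = (5/3, -2/3)
c = (0, -11/6)
Σ b_i: 5/3·1 + (-2/3)·1 = 1 ✓
b·c: (-2/3)·(-11/6) = 11/9 ≠ 1/2 ⇒ order 1.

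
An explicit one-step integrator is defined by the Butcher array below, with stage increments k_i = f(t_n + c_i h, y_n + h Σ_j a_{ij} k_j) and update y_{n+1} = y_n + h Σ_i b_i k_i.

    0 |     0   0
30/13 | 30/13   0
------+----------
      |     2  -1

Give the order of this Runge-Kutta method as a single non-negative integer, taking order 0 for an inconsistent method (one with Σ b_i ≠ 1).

1

b = (2, -1)
c = (0, 30/13)
Σ b_i: 2·1 + (-1)·1 = 1 ✓
b·c: (-1)·30/13 = -30/13 ≠ 1/2 ⇒ order 1.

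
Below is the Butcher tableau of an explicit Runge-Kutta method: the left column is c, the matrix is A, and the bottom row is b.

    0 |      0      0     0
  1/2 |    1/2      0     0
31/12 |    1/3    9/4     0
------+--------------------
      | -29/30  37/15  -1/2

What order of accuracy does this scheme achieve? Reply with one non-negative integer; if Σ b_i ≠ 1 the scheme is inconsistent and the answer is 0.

b = (-29/30, 37/15, -1/2)
c = (0, 1/2, 31/12)
Ac = (0, 0, 9/8)
Σ b_i: (-29/30)·1 + 37/15·1 + (-1/2)·1 = 1 ✓
b·c: 37/15·1/2 + (-1/2)·31/12 = -7/120 ≠ 1/2 ⇒ order 1.

1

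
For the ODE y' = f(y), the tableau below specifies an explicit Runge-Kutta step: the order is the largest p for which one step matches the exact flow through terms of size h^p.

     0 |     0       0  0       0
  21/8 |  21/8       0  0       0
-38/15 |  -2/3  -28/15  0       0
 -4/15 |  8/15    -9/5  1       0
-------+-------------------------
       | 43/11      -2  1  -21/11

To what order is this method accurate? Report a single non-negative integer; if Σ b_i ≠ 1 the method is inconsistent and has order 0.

b = (43/11, -2, 1, -21/11)
c = (0, 21/8, -38/15, -4/15)
Ac = (0, 0, -49/10, -871/120)
Σ b_i: 43/11·1 + (-2)·1 + 1·1 + (-21/11)·1 = 1 ✓
b·c: (-2)·21/8 + 1·(-38/15) + (-21/11)·(-4/15) = -4801/660 ≠ 1/2 ⇒ order 1.

1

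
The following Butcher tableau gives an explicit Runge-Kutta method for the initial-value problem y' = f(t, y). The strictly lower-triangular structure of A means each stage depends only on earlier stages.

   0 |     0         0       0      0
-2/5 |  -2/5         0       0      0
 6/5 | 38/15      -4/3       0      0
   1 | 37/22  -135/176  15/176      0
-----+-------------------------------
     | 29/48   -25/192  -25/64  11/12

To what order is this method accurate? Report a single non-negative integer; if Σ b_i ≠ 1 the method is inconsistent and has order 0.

b = (29/48, -25/192, -25/64, 11/12)
c = (0, -2/5, 6/5, 1)
Ac = (0, 0, 8/15, 9/22)
Σ b_i: 29/48·1 + (-25/192)·1 + (-25/64)·1 + 11/12·1 = 1 ✓
b·c: (-25/192)·(-2/5) + (-25/64)·6/5 + 11/12·1 = 1/2 ✓
b·c²: (-25/192)·4/25 + (-25/64)·36/25 + 11/12·1 = 1/3 ✓
b·Ac: (-25/64)·8/15 + 11/12·9/22 = 1/6 ✓
b·c³: (-25/192)·(-8/125) + (-25/64)·216/125 + 11/12·1 = 1/4 ✓
b·(c∘Ac): (-25/64)·16/25 + 11/12·9/22 = 1/8 ✓
b·Ac²: (-25/64)·(-16/75) = 1/12 ✓
b·A²c: 11/12·1/22 = 1/24 ✓; 4 stages ⇒ order 4.

4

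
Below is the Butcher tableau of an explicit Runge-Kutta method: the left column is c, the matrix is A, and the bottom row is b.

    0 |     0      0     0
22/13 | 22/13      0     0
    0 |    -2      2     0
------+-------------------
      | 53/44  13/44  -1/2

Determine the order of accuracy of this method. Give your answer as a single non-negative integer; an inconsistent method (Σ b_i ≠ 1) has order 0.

b = (53/44, 13/44, -1/2)
c = (0, 22/13, 0)
Ac = (0, 0, 44/13)
Σ b_i: 53/44·1 + 13/44·1 + (-1/2)·1 = 1 ✓
b·c: 13/44·22/13 = 1/2 ✓
b·c²: 13/44·484/169 = 11/13 ≠ 1/3 ⇒ order 2.
b·Ac: (-1/2)·44/13 = -22/13 ≠ 1/6

2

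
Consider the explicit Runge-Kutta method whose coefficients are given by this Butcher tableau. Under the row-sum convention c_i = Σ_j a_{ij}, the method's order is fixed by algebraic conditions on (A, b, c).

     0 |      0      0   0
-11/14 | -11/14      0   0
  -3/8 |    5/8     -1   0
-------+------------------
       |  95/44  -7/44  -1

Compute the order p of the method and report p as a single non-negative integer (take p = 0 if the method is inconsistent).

2

b = (95/44, -7/44, -1)
c = (0, -11/14, -3/8)
Ac = (0, 0, 11/14)
Σ b_i: 95/44·1 + (-7/44)·1 + (-1)·1 = 1 ✓
b·c: (-7/44)·(-11/14) + (-1)·(-3/8) = 1/2 ✓
b·c²: (-7/44)·121/196 + (-1)·9/64 = -107/448 ≠ 1/3 ⇒ order 2.
b·Ac: (-1)·11/14 = -11/14 ≠ 1/6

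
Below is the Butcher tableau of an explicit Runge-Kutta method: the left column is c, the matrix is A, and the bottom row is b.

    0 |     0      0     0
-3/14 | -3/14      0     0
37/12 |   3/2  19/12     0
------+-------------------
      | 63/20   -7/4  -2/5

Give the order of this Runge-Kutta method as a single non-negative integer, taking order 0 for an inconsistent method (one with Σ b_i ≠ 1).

1

b = (63/20, -7/4, -2/5)
c = (0, -3/14, 37/12)
Ac = (0, 0, -19/56)
Σ b_i: 63/20·1 + (-7/4)·1 + (-2/5)·1 = 1 ✓
b·c: (-7/4)·(-3/14) + (-2/5)·37/12 = -103/120 ≠ 1/2 ⇒ order 1.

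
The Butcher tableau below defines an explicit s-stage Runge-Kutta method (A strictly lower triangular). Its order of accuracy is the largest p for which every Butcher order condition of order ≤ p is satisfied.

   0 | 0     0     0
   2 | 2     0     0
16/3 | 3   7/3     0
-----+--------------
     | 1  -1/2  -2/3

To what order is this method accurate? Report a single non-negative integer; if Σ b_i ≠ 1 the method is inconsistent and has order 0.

0

b = (1, -1/2, -2/3)
c = (0, 2, 16/3)
Ac = (0, 0, 14/3)
Σ b_i: 1·1 + (-1/2)·1 + (-2/3)·1 = -1/6 ≠ 1 ⇒ order 0.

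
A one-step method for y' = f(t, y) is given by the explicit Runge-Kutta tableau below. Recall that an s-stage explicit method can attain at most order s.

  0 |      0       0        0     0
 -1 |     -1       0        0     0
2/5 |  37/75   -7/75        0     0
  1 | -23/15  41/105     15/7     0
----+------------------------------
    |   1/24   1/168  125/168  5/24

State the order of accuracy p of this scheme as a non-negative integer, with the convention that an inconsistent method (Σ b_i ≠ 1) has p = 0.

b = (1/24, 1/168, 125/168, 5/24)
c = (0, -1, 2/5, 1)
Ac = (0, 0, 7/75, 7/15)
Σ b_i: 1/24·1 + 1/168·1 + 125/168·1 + 5/24·1 = 1 ✓
b·c: 1/168·(-1) + 125/168·2/5 + 5/24·1 = 1/2 ✓
b·c²: 1/168·1 + 125/168·4/25 + 5/24·1 = 1/3 ✓
b·Ac: 125/168·7/75 + 5/24·7/15 = 1/6 ✓
b·c³: 1/168·(-1) + 125/168·8/125 + 5/24·1 = 1/4 ✓
b·(c∘Ac): 125/168·14/375 + 5/24·7/15 = 1/8 ✓
b·Ac²: 125/168·(-7/75) + 5/24·11/15 = 1/12 ✓
b·A²c: 5/24·1/5 = 1/24 ✓; 4 stages ⇒ order 4.

4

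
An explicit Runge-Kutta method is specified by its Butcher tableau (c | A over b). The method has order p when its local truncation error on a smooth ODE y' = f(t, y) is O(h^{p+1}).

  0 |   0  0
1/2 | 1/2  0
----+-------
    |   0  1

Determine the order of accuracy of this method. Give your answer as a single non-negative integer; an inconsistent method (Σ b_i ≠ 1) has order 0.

b = (0, 1)
c = (0, 1/2)
Σ b_i: 1·1 = 1 ✓
b·c: 1·1/2 = 1/2 ✓; 2 stages ⇒ order 2.

2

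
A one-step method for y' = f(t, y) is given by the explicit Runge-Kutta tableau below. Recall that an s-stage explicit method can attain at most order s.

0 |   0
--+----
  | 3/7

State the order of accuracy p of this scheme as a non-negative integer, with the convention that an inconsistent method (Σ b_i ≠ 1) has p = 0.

b = (3/7)
c = (0)
Σ b_i: 3/7·1 = 3/7 ≠ 1 ⇒ order 0.

0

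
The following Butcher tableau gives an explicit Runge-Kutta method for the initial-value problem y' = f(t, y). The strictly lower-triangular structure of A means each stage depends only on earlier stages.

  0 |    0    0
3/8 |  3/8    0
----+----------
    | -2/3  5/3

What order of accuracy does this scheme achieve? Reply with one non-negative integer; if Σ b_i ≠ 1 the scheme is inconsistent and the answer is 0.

b = (-2/3, 5/3)
c = (0, 3/8)
Σ b_i: (-2/3)·1 + 5/3·1 = 1 ✓
b·c: 5/3·3/8 = 5/8 ≠ 1/2 ⇒ order 1.

1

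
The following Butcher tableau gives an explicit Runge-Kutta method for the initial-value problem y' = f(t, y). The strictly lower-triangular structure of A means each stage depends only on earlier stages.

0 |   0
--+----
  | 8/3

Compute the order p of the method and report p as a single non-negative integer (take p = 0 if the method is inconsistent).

0

b = (8/3)
c = (0)
Σ b_i: 8/3·1 = 8/3 ≠ 1 ⇒ order 0.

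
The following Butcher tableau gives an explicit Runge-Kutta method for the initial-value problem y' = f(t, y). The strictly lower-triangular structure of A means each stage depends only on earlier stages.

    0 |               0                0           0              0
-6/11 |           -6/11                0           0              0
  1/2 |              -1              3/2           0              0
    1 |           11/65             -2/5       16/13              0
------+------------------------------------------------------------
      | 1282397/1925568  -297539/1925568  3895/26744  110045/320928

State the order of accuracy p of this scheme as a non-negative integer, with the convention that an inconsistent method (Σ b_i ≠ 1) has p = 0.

3

b = (1282397/1925568, -297539/1925568, 3895/26744, 110045/320928)
c = (0, -6/11, 1/2, 1)
Ac = (0, 0, -9/11, 596/715)
Σ b_i: 1282397/1925568·1 + (-297539/1925568)·1 + 3895/26744·1 + 110045/320928·1 = 1 ✓
b·c: (-297539/1925568)·(-6/11) + 3895/26744·1/2 + 110045/320928·1 = 1/2 ✓
b·c²: (-297539/1925568)·36/121 + 3895/26744·1/4 + 110045/320928·1 = 1/3 ✓
b·Ac: 3895/26744·(-9/11) + 110045/320928·596/715 = 1/6 ✓
b·c³: (-297539/1925568)·(-216/1331) + 3895/26744·1/8 + 110045/320928·1 = 2726573/7060416 ≠ 1/4 ⇒ order 3.
b·(c∘Ac): 3895/26744·(-9/22) + 110045/320928·596/715 = 399349/1765104 ≠ 1/8
b·Ac²: 3895/26744·54/121 + 110045/320928·1484/7865 = 114463/882552 ≠ 1/12
b·A²c: 110045/320928·(-144/143) = -25395/73546 ≠ 1/24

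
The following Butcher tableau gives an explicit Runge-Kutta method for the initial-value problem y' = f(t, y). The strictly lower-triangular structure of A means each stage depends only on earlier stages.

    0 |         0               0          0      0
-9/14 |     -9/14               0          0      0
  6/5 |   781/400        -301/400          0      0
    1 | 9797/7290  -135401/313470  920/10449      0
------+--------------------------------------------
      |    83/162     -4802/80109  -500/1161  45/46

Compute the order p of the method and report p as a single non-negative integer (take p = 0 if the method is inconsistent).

b = (83/162, -4802/80109, -500/1161, 45/46)
c = (0, -9/14, 6/5, 1)
Ac = (0, 0, 387/800, 23/60)
Σ b_i: 83/162·1 + (-4802/80109)·1 + (-500/1161)·1 + 45/46·1 = 1 ✓
b·c: (-4802/80109)·(-9/14) + (-500/1161)·6/5 + 45/46·1 = 1/2 ✓
b·c²: (-4802/80109)·81/196 + (-500/1161)·36/25 + 45/46·1 = 1/3 ✓
b·Ac: (-500/1161)·387/800 + 45/46·23/60 = 1/6 ✓
b·c³: (-4802/80109)·(-729/2744) + (-500/1161)·216/125 + 45/46·1 = 1/4 ✓
b·(c∘Ac): (-500/1161)·1161/2000 + 45/46·23/60 = 1/8 ✓
b·Ac²: (-500/1161)·(-3483/11200) + 45/46·(-391/7560) = 1/12 ✓
b·A²c: 45/46·23/540 = 1/24 ✓; 4 stages ⇒ order 4.

4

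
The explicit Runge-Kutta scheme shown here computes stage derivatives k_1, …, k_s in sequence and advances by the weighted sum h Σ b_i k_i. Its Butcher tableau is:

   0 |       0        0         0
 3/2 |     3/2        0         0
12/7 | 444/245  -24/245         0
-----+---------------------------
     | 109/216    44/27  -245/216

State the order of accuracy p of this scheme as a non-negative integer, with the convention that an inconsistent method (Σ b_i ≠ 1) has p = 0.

b = (109/216, 44/27, -245/216)
c = (0, 3/2, 12/7)
Ac = (0, 0, -36/245)
Σ b_i: 109/216·1 + 44/27·1 + (-245/216)·1 = 1 ✓
b·c: 44/27·3/2 + (-245/216)·12/7 = 1/2 ✓
b·c²: 44/27·9/4 + (-245/216)·144/49 = 1/3 ✓
b·Ac: (-245/216)·(-36/245) = 1/6 ✓; 3 stages ⇒ order 3.

3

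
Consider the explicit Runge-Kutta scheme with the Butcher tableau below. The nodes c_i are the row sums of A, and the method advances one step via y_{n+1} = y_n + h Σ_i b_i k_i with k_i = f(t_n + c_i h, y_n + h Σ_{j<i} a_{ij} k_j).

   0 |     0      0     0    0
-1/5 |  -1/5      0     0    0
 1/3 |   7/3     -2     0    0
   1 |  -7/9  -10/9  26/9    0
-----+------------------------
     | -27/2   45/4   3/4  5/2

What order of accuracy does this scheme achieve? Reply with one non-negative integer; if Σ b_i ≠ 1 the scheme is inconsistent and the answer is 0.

b = (-27/2, 45/4, 3/4, 5/2)
c = (0, -1/5, 1/3, 1)
Ac = (0, 0, 2/5, 32/27)
Σ b_i: (-27/2)·1 + 45/4·1 + 3/4·1 + 5/2·1 = 1 ✓
b·c: 45/4·(-1/5) + 3/4·1/3 + 5/2·1 = 1/2 ✓
b·c²: 45/4·1/25 + 3/4·1/9 + 5/2·1 = 91/30 ≠ 1/3 ⇒ order 2.
b·Ac: 3/4·2/5 + 5/2·32/27 = 881/270 ≠ 1/6

2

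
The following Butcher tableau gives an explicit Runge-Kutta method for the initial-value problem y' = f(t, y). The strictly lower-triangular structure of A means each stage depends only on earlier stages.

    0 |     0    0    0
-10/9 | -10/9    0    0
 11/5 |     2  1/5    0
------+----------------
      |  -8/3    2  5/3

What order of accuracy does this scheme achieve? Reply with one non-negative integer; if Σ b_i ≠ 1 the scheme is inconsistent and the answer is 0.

b = (-8/3, 2, 5/3)
c = (0, -10/9, 11/5)
Ac = (0, 0, -2/9)
Σ b_i: (-8/3)·1 + 2·1 + 5/3·1 = 1 ✓
b·c: 2·(-10/9) + 5/3·11/5 = 13/9 ≠ 1/2 ⇒ order 1.

1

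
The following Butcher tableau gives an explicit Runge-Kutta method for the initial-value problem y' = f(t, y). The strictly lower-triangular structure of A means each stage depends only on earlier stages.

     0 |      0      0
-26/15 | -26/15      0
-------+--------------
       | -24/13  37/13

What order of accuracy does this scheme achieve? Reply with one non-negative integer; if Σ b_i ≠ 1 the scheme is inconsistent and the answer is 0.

b = (-24/13, 37/13)
c = (0, -26/15)
Σ b_i: (-24/13)·1 + 37/13·1 = 1 ✓
b·c: 37/13·(-26/15) = -74/15 ≠ 1/2 ⇒ order 1.

1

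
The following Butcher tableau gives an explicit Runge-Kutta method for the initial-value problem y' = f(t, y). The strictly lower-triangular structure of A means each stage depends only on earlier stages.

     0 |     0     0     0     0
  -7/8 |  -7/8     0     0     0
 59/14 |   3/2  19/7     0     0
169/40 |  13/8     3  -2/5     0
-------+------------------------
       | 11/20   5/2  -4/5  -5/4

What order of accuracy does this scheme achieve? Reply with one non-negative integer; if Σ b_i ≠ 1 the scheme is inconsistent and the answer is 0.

b = (11/20, 5/2, -4/5, -5/4)
c = (0, -7/8, 59/14, 169/40)
Ac = (0, 0, -19/8, -1207/280)
Σ b_i: 11/20·1 + 5/2·1 + (-4/5)·1 + (-5/4)·1 = 1 ✓
b·c: 5/2·(-7/8) + (-4/5)·59/14 + (-5/4)·169/40 = -12141/1120 ≠ 1/2 ⇒ order 1.

1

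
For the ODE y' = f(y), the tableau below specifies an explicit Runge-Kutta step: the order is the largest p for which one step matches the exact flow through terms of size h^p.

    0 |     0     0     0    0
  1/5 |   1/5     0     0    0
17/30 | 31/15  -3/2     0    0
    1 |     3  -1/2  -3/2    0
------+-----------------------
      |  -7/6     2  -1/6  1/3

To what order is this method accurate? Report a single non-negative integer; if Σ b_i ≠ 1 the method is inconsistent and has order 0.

1

b = (-7/6, 2, -1/6, 1/3)
c = (0, 1/5, 17/30, 1)
Ac = (0, 0, -3/10, -19/20)
Σ b_i: (-7/6)·1 + 2·1 + (-1/6)·1 + 1/3·1 = 1 ✓
b·c: 2·1/5 + (-1/6)·17/30 + 1/3·1 = 23/36 ≠ 1/2 ⇒ order 1.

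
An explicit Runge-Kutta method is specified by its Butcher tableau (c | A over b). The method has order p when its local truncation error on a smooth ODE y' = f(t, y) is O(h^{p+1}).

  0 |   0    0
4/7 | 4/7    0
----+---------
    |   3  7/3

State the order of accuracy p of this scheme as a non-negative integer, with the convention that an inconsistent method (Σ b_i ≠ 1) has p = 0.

0

b = (3, 7/3)
c = (0, 4/7)
Σ b_i: 3·1 + 7/3·1 = 16/3 ≠ 1 ⇒ order 0.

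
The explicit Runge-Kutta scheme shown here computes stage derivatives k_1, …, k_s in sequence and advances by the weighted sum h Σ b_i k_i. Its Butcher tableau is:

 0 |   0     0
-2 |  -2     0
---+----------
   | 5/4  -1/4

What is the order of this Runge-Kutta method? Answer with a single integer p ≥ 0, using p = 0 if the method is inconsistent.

2

b = (5/4, -1/4)
c = (0, -2)
Σ b_i: 5/4·1 + (-1/4)·1 = 1 ✓
b·c: (-1/4)·(-2) = 1/2 ✓; 2 stages ⇒ order 2.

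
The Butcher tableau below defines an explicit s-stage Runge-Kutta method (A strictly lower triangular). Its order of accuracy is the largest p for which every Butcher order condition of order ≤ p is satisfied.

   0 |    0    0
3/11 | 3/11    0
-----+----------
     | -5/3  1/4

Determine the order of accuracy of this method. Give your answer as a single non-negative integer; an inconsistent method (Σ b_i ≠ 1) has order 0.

b = (-5/3, 1/4)
c = (0, 3/11)
Σ b_i: (-5/3)·1 + 1/4·1 = -17/12 ≠ 1 ⇒ order 0.

0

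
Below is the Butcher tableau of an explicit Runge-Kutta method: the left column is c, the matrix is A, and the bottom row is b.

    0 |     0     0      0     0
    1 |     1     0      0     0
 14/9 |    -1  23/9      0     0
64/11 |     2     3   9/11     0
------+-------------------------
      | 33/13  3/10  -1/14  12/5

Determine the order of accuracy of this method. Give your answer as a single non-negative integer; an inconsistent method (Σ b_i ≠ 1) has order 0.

0

b = (33/13, 3/10, -1/14, 12/5)
c = (0, 1, 14/9, 64/11)
Ac = (0, 0, 23/9, 47/11)
Σ b_i: 33/13·1 + 3/10·1 + (-1/14)·1 + 12/5·1 = 2351/455 ≠ 1 ⇒ order 0.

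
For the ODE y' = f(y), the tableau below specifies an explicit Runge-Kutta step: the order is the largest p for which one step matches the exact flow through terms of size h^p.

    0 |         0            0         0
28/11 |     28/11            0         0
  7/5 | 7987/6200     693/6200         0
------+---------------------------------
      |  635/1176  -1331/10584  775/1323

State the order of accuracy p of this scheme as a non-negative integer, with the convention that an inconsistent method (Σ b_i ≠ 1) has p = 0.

b = (635/1176, -1331/10584, 775/1323)
c = (0, 28/11, 7/5)
Ac = (0, 0, 441/1550)
Σ b_i: 635/1176·1 + (-1331/10584)·1 + 775/1323·1 = 1 ✓
b·c: (-1331/10584)·28/11 + 775/1323·7/5 = 1/2 ✓
b·c²: (-1331/10584)·784/121 + 775/1323·49/25 = 1/3 ✓
b·Ac: 775/1323·441/1550 = 1/6 ✓; 3 stages ⇒ order 3.

3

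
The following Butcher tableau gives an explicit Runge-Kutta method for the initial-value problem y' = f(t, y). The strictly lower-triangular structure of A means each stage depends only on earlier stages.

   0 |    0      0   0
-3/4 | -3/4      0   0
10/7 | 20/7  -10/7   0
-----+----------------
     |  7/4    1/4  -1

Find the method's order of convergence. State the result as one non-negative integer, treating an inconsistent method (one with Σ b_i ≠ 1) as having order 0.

b = (7/4, 1/4, -1)
c = (0, -3/4, 10/7)
Ac = (0, 0, 15/14)
Σ b_i: 7/4·1 + 1/4·1 + (-1)·1 = 1 ✓
b·c: 1/4·(-3/4) + (-1)·10/7 = -181/112 ≠ 1/2 ⇒ order 1.

1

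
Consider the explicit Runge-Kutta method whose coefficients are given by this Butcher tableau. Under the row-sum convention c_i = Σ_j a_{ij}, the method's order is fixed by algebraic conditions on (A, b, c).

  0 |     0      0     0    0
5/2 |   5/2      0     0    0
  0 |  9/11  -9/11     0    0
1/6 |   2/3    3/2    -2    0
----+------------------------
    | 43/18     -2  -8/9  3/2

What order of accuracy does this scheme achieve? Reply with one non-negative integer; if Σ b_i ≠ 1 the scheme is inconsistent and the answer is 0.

b = (43/18, -2, -8/9, 3/2)
c = (0, 5/2, 0, 1/6)
Ac = (0, 0, -45/22, 15/4)
Σ b_i: 43/18·1 + (-2)·1 + (-8/9)·1 + 3/2·1 = 1 ✓
b·c: (-2)·5/2 + 3/2·1/6 = -19/4 ≠ 1/2 ⇒ order 1.

1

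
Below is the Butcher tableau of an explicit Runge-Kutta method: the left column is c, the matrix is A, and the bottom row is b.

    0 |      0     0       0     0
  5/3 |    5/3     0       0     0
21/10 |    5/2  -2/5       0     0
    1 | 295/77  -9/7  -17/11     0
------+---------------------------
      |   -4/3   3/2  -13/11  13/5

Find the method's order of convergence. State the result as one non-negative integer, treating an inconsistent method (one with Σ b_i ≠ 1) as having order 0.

0

b = (-4/3, 3/2, -13/11, 13/5)
c = (0, 5/3, 21/10, 1)
Ac = (0, 0, -2/3, -4149/770)
Σ b_i: (-4/3)·1 + 3/2·1 + (-13/11)·1 + 13/5·1 = 523/330 ≠ 1 ⇒ order 0.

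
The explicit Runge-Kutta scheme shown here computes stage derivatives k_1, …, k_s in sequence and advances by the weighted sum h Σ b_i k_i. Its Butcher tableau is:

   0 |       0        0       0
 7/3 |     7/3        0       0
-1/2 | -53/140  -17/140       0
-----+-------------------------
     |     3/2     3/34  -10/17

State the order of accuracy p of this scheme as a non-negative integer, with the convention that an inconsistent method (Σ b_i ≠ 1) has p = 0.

b = (3/2, 3/34, -10/17)
c = (0, 7/3, -1/2)
Ac = (0, 0, -17/60)
Σ b_i: 3/2·1 + 3/34·1 + (-10/17)·1 = 1 ✓
b·c: 3/34·7/3 + (-10/17)·(-1/2) = 1/2 ✓
b·c²: 3/34·49/9 + (-10/17)·1/4 = 1/3 ✓
b·Ac: (-10/17)·(-17/60) = 1/6 ✓; 3 stages ⇒ order 3.

3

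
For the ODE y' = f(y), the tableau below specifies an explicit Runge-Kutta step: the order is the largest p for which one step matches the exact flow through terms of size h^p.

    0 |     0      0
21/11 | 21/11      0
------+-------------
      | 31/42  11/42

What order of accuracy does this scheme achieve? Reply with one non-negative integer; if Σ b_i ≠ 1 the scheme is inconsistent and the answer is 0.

b = (31/42, 11/42)
c = (0, 21/11)
Σ b_i: 31/42·1 + 11/42·1 = 1 ✓
b·c: 11/42·21/11 = 1/2 ✓; 2 stages ⇒ order 2.

2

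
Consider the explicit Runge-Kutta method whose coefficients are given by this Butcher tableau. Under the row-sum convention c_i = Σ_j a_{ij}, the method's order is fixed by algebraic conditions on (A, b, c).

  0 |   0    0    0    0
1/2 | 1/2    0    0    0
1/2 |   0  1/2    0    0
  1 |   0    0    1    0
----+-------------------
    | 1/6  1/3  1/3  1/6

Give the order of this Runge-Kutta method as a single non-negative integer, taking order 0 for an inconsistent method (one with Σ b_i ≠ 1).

b = (1/6, 1/3, 1/3, 1/6)
c = (0, 1/2, 1/2, 1)
Ac = (0, 0, 1/4, 1/2)
Σ b_i: 1/6·1 + 1/3·1 + 1/3·1 + 1/6·1 = 1 ✓
b·c: 1/3·1/2 + 1/3·1/2 + 1/6·1 = 1/2 ✓
b·c²: 1/3·1/4 + 1/3·1/4 + 1/6·1 = 1/3 ✓
b·Ac: 1/3·1/4 + 1/6·1/2 = 1/6 ✓
b·c³: 1/3·1/8 + 1/3·1/8 + 1/6·1 = 1/4 ✓
b·(c∘Ac): 1/3·1/8 + 1/6·1/2 = 1/8 ✓
b·Ac²: 1/3·1/8 + 1/6·1/4 = 1/12 ✓
b·A²c: 1/6·1/4 = 1/24 ✓; 4 stages ⇒ order 4.

4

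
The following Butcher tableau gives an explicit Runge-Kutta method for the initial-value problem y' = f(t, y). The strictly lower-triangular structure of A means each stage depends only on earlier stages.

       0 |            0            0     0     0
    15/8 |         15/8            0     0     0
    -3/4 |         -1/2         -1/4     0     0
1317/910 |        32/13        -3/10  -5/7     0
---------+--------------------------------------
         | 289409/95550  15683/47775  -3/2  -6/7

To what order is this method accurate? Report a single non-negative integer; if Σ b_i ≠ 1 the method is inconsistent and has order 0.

2

b = (289409/95550, 15683/47775, -3/2, -6/7)
c = (0, 15/8, -3/4, 1317/910)
Ac = (0, 0, -15/32, -3/112)
Σ b_i: 289409/95550·1 + 15683/47775·1 + (-3/2)·1 + (-6/7)·1 = 1 ✓
b·c: 15683/47775·15/8 + (-3/2)·(-3/4) + (-6/7)·1317/910 = 1/2 ✓
b·c²: 15683/47775·225/64 + (-3/2)·9/16 + (-6/7)·1734489/828100 = -137729919/92747200 ≠ 1/3 ⇒ order 2.
b·Ac: (-3/2)·(-15/32) + (-6/7)·(-3/112) = 2277/3136 ≠ 1/6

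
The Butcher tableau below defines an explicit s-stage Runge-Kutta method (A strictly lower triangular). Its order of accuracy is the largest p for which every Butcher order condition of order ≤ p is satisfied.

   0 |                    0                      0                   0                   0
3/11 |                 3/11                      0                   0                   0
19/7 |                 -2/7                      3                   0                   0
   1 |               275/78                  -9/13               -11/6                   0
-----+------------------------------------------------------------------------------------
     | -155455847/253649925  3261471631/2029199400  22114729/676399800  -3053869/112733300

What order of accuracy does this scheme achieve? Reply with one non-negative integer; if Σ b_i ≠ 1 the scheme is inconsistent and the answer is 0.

b = (-155455847/253649925, 3261471631/2029199400, 22114729/676399800, -3053869/112733300)
c = (0, 3/11, 19/7, 1)
Ac = (0, 0, 9/11, -31021/6006)
Σ b_i: (-155455847/253649925)·1 + 3261471631/2029199400·1 + 22114729/676399800·1 + (-3053869/112733300)·1 = 1 ✓
b·c: 3261471631/2029199400·3/11 + 22114729/676399800·19/7 + (-3053869/112733300)·1 = 1/2 ✓
b·c²: 3261471631/2029199400·9/121 + 22114729/676399800·361/49 + (-3053869/112733300)·1 = 1/3 ✓
b·Ac: 22114729/676399800·9/11 + (-3053869/112733300)·(-31021/6006) = 1/6 ✓
b·c³: 3261471631/2029199400·27/1331 + 22114729/676399800·6859/343 + (-3053869/112733300)·1 = 8584738061/13020696150 ≠ 1/4 ⇒ order 3.
b·(c∘Ac): 22114729/676399800·171/77 + (-3053869/112733300)·(-31021/6006) = 197658122/930049725 ≠ 1/8
b·Ac²: 22114729/676399800·27/121 + (-3053869/112733300)·(-6270197/462462) = 2438650283/6510348075 ≠ 1/12
b·A²c: (-3053869/112733300)·(-3/2) = 9161607/225466600 ≠ 1/24

3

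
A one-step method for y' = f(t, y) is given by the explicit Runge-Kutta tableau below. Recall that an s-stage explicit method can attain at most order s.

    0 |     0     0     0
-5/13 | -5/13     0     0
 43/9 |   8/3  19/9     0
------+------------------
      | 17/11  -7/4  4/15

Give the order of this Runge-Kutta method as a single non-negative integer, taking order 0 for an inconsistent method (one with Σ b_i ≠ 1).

b = (17/11, -7/4, 4/15)
c = (0, -5/13, 43/9)
Ac = (0, 0, -95/117)
Σ b_i: 17/11·1 + (-7/4)·1 + 4/15·1 = 41/660 ≠ 1 ⇒ order 0.

0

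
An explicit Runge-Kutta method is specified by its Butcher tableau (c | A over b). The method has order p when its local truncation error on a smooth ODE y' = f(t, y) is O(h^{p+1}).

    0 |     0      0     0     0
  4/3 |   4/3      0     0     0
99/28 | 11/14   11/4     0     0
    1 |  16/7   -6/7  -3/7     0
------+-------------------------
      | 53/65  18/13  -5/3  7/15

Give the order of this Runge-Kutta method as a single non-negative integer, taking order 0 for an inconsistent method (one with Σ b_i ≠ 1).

1

b = (53/65, 18/13, -5/3, 7/15)
c = (0, 4/3, 99/28, 1)
Ac = (0, 0, 11/3, -521/196)
Σ b_i: 53/65·1 + 18/13·1 + (-5/3)·1 + 7/15·1 = 1 ✓
b·c: 18/13·4/3 + (-5/3)·99/28 + 7/15·1 = -19547/5460 ≠ 1/2 ⇒ order 1.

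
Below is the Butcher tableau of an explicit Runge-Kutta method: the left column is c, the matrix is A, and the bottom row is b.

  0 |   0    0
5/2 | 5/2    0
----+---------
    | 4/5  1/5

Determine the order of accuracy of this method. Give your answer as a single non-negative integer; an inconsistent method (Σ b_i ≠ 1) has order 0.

2

b = (4/5, 1/5)
c = (0, 5/2)
Σ b_i: 4/5·1 + 1/5·1 = 1 ✓
b·c: 1/5·5/2 = 1/2 ✓; 2 stages ⇒ order 2.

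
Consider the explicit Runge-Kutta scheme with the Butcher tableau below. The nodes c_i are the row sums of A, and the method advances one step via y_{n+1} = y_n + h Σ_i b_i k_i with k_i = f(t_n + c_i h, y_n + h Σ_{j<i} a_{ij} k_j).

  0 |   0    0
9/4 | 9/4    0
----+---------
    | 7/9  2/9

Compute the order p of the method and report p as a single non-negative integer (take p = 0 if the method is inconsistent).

2

b = (7/9, 2/9)
c = (0, 9/4)
Σ b_i: 7/9·1 + 2/9·1 = 1 ✓
b·c: 2/9·9/4 = 1/2 ✓; 2 stages ⇒ order 2.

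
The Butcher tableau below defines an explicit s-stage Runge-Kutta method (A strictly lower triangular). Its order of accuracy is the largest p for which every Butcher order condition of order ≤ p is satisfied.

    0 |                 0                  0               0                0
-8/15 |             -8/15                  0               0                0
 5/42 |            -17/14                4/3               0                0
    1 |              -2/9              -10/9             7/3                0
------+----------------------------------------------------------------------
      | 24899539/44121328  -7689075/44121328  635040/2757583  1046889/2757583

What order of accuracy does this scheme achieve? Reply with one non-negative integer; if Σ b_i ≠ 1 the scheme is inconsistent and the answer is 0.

3

b = (24899539/44121328, -7689075/44121328, 635040/2757583, 1046889/2757583)
c = (0, -8/15, 5/42, 1)
Ac = (0, 0, -32/45, 47/54)
Σ b_i: 24899539/44121328·1 + (-7689075/44121328)·1 + 635040/2757583·1 + 1046889/2757583·1 = 1 ✓
b·c: (-7689075/44121328)·(-8/15) + 635040/2757583·5/42 + 1046889/2757583·1 = 1/2 ✓
b·c²: (-7689075/44121328)·64/225 + 635040/2757583·25/1764 + 1046889/2757583·1 = 1/3 ✓
b·Ac: 635040/2757583·(-32/45) + 1046889/2757583·47/54 = 1/6 ✓
b·c³: (-7689075/44121328)·(-512/3375) + 635040/2757583·125/74088 + 1046889/2757583·1 = 353072239/868638645 ≠ 1/4 ⇒ order 3.
b·(c∘Ac): 635040/2757583·(-16/189) + 1046889/2757583·47/54 = 5144527/16545498 ≠ 1/8
b·Ac²: 635040/2757583·256/675 + 1046889/2757583·(-3209/11340) = -69809641/3474554580 ≠ 1/12
b·A²c: 1046889/2757583·(-224/135) = -26055904/41363745 ≠ 1/24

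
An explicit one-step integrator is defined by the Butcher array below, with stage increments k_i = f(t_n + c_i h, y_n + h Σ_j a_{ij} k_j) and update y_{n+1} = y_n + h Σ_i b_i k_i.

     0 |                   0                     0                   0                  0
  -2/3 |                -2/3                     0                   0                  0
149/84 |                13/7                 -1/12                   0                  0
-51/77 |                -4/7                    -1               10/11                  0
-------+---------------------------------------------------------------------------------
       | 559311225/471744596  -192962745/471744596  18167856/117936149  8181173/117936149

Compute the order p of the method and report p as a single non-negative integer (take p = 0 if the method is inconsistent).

3

b = (559311225/471744596, -192962745/471744596, 18167856/117936149, 8181173/117936149)
c = (0, -2/3, 149/84, -51/77)
Ac = (0, 0, 1/18, 351/154)
Σ b_i: 559311225/471744596·1 + (-192962745/471744596)·1 + 18167856/117936149·1 + 8181173/117936149·1 = 1 ✓
b·c: (-192962745/471744596)·(-2/3) + 18167856/117936149·149/84 + 8181173/117936149·(-51/77) = 1/2 ✓
b·c²: (-192962745/471744596)·4/9 + 18167856/117936149·22201/7056 + 8181173/117936149·2601/5929 = 1/3 ✓
b·Ac: 18167856/117936149·1/18 + 8181173/117936149·351/154 = 1/6 ✓
b·c³: (-192962745/471744596)·(-8/27) + 18167856/117936149·3307949/592704 + 8181173/117936149·(-132651/456533) = 2198731063325/2288433035196 ≠ 1/4 ⇒ order 3.
b·(c∘Ac): 18167856/117936149·149/1512 + 8181173/117936149·(-17901/11858) = -1330567619/14859954774 ≠ 1/8
b·Ac²: 18167856/117936149·(-1/27) + 8181173/117936149·93757/38808 = 3207484727/19813273032 ≠ 1/12
b·A²c: 8181173/117936149·5/99 = 3718715/1061425341 ≠ 1/24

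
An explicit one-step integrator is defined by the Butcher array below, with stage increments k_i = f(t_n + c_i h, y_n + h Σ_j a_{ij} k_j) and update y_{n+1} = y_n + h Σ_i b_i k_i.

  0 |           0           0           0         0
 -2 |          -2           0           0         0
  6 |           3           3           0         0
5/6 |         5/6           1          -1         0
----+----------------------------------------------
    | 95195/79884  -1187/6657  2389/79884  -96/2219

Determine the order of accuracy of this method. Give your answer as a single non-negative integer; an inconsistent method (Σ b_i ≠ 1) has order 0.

3

b = (95195/79884, -1187/6657, 2389/79884, -96/2219)
c = (0, -2, 6, 5/6)
Ac = (0, 0, -6, -8)
Σ b_i: 95195/79884·1 + (-1187/6657)·1 + 2389/79884·1 + (-96/2219)·1 = 1 ✓
b·c: (-1187/6657)·(-2) + 2389/79884·6 + (-96/2219)·5/6 = 1/2 ✓
b·c²: (-1187/6657)·4 + 2389/79884·36 + (-96/2219)·25/36 = 1/3 ✓
b·Ac: 2389/79884·(-6) + (-96/2219)·(-8) = 1/6 ✓
b·c³: (-1187/6657)·(-8) + 2389/79884·216 + (-96/2219)·125/216 = 156994/19971 ≠ 1/4 ⇒ order 3.
b·(c∘Ac): 2389/79884·(-36) + (-96/2219)·(-20/3) = -1749/2219 ≠ 1/8
b·Ac²: 2389/79884·12 + (-96/2219)·(-32) = 11605/6657 ≠ 1/12
b·A²c: (-96/2219)·6 = -576/2219 ≠ 1/24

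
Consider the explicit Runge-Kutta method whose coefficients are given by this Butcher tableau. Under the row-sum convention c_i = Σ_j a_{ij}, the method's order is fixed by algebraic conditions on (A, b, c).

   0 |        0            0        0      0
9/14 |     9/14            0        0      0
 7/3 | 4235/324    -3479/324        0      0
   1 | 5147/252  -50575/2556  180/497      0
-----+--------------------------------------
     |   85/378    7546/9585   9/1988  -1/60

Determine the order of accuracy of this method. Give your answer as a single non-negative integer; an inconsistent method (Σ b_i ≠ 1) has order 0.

b = (85/378, 7546/9585, 9/1988, -1/60)
c = (0, 9/14, 7/3, 1)
Ac = (0, 0, -497/72, -95/8)
Σ b_i: 85/378·1 + 7546/9585·1 + 9/1988·1 + (-1/60)·1 = 1 ✓
b·c: 7546/9585·9/14 + 9/1988·7/3 + (-1/60)·1 = 1/2 ✓
b·c²: 7546/9585·81/196 + 9/1988·49/9 + (-1/60)·1 = 1/3 ✓
b·Ac: 9/1988·(-497/72) + (-1/60)·(-95/8) = 1/6 ✓
b·c³: 7546/9585·729/2744 + 9/1988·343/27 + (-1/60)·1 = 1/4 ✓
b·(c∘Ac): 9/1988·(-3479/216) + (-1/60)·(-95/8) = 1/8 ✓
b·Ac²: 9/1988·(-71/16) + (-1/60)·(-695/112) = 1/12 ✓
b·A²c: (-1/60)·(-5/2) = 1/24 ✓; 4 stages ⇒ order 4.

4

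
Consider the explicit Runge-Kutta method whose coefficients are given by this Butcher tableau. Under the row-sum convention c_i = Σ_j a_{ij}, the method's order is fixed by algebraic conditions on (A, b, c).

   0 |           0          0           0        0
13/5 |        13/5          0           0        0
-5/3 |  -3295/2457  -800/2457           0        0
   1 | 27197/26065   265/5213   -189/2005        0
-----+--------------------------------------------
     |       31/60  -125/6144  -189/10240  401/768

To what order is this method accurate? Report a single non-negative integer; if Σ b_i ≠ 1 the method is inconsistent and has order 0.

b = (31/60, -125/6144, -189/10240, 401/768)
c = (0, 13/5, -5/3, 1)
Ac = (0, 0, -160/189, 116/401)
Σ b_i: 31/60·1 + (-125/6144)·1 + (-189/10240)·1 + 401/768·1 = 1 ✓
b·c: (-125/6144)·13/5 + (-189/10240)·(-5/3) + 401/768·1 = 1/2 ✓
b·c²: (-125/6144)·169/25 + (-189/10240)·25/9 + 401/768·1 = 1/3 ✓
b·Ac: (-189/10240)·(-160/189) + 401/768·116/401 = 1/6 ✓
b·c³: (-125/6144)·2197/125 + (-189/10240)·(-125/27) + 401/768·1 = 1/4 ✓
b·(c∘Ac): (-189/10240)·800/567 + 401/768·116/401 = 1/8 ✓
b·Ac²: (-189/10240)·(-416/189) + 401/768·164/2005 = 1/12 ✓
b·A²c: 401/768·32/401 = 1/24 ✓; 4 stages ⇒ order 4.

4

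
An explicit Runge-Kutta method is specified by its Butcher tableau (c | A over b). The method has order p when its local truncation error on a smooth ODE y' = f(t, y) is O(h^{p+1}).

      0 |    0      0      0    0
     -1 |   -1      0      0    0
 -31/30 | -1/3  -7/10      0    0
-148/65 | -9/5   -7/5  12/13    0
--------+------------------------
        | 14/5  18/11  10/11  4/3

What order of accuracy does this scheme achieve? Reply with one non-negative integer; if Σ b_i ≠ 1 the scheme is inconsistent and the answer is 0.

b = (14/5, 18/11, 10/11, 4/3)
c = (0, -1, -31/30, -148/65)
Ac = (0, 0, 7/10, 29/65)
Σ b_i: 14/5·1 + 18/11·1 + 10/11·1 + 4/3·1 = 1102/165 ≠ 1 ⇒ order 0.

0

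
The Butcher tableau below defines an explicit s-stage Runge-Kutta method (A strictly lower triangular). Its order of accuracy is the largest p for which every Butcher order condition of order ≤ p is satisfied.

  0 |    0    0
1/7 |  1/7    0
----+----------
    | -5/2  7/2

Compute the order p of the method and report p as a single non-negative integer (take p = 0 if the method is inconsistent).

b = (-5/2, 7/2)
c = (0, 1/7)
Σ b_i: (-5/2)·1 + 7/2·1 = 1 ✓
b·c: 7/2·1/7 = 1/2 ✓; 2 stages ⇒ order 2.

2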